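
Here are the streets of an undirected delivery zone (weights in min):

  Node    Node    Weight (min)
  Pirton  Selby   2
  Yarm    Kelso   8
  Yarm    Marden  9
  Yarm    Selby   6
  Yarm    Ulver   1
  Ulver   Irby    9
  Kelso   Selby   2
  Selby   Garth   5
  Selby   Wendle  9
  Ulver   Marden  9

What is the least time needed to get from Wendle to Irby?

Shortest distances from Wendle:
Wendle: 0
Selby: 9  (via Wendle)
Pirton: 11  (via Selby)
Kelso: 11  (via Selby)
Garth: 14  (via Selby)
Yarm: 15  (via Selby)
Ulver: 16  (via Yarm)
Marden: 24  (via Yarm)
Irby: 25  (via Ulver)
Shortest route: Wendle → Selby → Yarm → Ulver → Irby = 25 min.

25 min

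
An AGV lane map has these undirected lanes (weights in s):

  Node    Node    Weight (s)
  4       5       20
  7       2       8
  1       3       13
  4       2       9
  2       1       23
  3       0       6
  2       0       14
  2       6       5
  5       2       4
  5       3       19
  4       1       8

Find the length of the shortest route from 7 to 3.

28 s

Shortest distances from 7:
7: 0
2: 8  (via 7)
5: 12  (via 2)
6: 13  (via 2)
4: 17  (via 2)
0: 22  (via 2)
1: 25  (via 4)
3: 28  (via 0)
Shortest route: 7 → 2 → 0 → 3 = 28 s.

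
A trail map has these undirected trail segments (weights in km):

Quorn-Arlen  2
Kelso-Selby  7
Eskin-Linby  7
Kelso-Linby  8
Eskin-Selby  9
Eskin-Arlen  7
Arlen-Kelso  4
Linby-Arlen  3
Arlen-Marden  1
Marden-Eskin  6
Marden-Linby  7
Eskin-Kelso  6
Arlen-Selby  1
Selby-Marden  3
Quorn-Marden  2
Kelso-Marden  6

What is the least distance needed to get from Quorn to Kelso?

6 km

Settle nodes by increasing distance from Quorn:
Quorn: 0
Marden: 2  (via Quorn)
Arlen: 2  (via Quorn)
Selby: 3  (via Arlen)
Linby: 5  (via Arlen)
Kelso: 6  (via Arlen)
Shortest route: Quorn → Arlen → Kelso = 6 km.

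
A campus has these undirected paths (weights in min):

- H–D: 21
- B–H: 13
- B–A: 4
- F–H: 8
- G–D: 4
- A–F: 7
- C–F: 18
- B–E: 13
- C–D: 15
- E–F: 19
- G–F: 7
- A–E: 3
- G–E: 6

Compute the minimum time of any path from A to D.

13 min

Enumerating some paths:
A–B–E–G–D: 4+13+6+4 = 27
A–F–G–D: 7+7+4 = 18
A–E–G–D: 3+6+4 = 13
The minimum is 13 min via A–E–G–D.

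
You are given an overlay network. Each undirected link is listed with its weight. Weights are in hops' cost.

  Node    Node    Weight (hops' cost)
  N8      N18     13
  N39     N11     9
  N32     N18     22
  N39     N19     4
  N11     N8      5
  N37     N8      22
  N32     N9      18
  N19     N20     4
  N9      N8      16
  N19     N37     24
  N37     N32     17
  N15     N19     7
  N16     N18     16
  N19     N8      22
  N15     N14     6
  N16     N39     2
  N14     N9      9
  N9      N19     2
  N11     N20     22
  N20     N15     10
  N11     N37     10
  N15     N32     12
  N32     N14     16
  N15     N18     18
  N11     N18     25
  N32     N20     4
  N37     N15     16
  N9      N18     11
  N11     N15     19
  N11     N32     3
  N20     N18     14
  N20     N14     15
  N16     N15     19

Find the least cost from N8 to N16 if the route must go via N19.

22 hops' cost

Shortest N8→N19: N8–N11–N32–N20–N19 = 16
Shortest N19→N16: N19–N39–N16 = 6
Total via N19: 16 + 6 = 22 hops' cost.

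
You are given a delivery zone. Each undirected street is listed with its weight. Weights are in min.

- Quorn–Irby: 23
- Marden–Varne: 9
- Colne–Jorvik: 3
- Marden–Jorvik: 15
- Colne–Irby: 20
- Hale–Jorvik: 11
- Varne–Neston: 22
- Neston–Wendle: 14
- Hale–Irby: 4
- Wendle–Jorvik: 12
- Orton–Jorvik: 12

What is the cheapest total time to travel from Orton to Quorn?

Running Dijkstra from Orton:
Orton: 0
Jorvik: 12  (via Orton)
Colne: 15  (via Jorvik)
Hale: 23  (via Jorvik)
Wendle: 24  (via Jorvik)
Irby: 27  (via Hale)
Marden: 27  (via Jorvik)
Varne: 36  (via Marden)
Neston: 38  (via Wendle)
Quorn: 50  (via Irby)
Shortest route: Orton → Jorvik → Hale → Irby → Quorn = 50 min.

50 min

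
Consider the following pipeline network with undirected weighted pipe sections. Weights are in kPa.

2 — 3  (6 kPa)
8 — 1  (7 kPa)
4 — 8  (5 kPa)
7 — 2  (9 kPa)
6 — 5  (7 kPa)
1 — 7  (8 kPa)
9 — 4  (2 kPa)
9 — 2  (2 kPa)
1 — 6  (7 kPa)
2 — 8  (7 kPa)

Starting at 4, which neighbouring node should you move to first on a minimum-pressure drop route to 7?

9

Candidate routes:
4 - 8 - 1 - 7: 5+7+8 = 20
4 - 9 - 2 - 7: 2+2+9 = 13
The minimum is 13 kPa via 4 - 9 - 2 - 7.
So from 4 the first move is to 9.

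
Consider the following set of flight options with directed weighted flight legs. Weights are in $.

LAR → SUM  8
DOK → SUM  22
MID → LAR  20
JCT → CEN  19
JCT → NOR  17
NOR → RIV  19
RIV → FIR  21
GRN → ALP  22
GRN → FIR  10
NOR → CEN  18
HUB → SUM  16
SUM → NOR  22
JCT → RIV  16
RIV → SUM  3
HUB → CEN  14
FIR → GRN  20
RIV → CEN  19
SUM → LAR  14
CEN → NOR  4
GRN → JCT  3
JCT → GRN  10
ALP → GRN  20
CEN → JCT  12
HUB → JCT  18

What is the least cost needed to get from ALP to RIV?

$39

Settle nodes by increasing distance from ALP:
ALP: 0
GRN: 20  (via ALP)
JCT: 23  (via GRN)
FIR: 30  (via GRN)
RIV: 39  (via JCT)
Shortest route: ALP → GRN → JCT → RIV = $39.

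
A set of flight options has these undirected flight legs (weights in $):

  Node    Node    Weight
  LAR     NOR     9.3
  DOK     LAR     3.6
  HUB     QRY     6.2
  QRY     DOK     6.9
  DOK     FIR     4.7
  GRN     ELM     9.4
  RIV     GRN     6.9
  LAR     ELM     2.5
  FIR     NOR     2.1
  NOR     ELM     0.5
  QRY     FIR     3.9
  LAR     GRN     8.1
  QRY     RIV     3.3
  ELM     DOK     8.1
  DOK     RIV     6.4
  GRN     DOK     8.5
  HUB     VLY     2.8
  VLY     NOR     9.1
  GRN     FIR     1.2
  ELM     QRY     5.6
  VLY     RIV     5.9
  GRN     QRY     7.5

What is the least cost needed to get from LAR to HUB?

Settle nodes by increasing distance from LAR:
LAR: 0
ELM: 2.5  (via LAR)
NOR: 3  (via ELM)
DOK: 3.6  (via LAR)
FIR: 5.1  (via NOR)
GRN: 6.3  (via FIR)
QRY: 8.1  (via ELM)
RIV: 10  (via DOK)
VLY: 12.1  (via NOR)
HUB: 14.3  (via QRY)
Shortest route: LAR–ELM–QRY–HUB = $14.3.

$14.3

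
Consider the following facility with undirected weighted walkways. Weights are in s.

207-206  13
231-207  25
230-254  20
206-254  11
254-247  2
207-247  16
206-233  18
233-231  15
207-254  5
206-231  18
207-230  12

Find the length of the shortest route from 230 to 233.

Shortest distances from 230:
230: 0
207: 12  (via 230)
254: 17  (via 207)
247: 19  (via 254)
206: 25  (via 207)
231: 37  (via 207)
233: 43  (via 206)
Shortest route: 230 → 207 → 206 → 233 = 43 s.

43 s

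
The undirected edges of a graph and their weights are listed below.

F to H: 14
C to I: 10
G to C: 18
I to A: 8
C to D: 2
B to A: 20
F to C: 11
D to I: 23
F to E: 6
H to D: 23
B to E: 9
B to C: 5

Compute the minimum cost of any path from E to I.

Enumerating some paths:
E–F–C–I: 6+11+10 = 27
E–B–C–I: 9+5+10 = 24
The minimum is 24 via E–B–C–I.

24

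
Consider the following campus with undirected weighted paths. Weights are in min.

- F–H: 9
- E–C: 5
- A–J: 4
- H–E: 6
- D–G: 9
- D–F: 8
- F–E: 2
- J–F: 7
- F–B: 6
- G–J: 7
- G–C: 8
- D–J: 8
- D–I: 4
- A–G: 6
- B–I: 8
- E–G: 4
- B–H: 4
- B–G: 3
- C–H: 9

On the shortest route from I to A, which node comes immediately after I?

Enumerating some paths:
I - D - G - A: 4+9+6 = 19
I - D - J - A: 4+8+4 = 16
I - B - G - A: 8+3+6 = 17
I - B - G - J - A: 8+3+7+4 = 22
Cheapest is I - D - J - A at 16 min.
So from I the first move is to D.

D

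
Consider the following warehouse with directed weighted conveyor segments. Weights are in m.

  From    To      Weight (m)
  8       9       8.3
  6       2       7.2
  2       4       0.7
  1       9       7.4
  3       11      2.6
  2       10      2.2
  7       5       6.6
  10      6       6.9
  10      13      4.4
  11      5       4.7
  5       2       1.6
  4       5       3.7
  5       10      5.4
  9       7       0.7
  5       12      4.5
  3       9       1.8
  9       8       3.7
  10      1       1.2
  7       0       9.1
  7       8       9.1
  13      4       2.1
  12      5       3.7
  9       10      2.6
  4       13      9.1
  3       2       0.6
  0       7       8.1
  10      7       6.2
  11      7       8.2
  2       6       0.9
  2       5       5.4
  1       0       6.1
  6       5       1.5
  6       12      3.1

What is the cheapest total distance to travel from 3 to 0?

Candidate routes:
3 - 9 - 10 - 1 - 0: 1.8+2.6+1.2+6.1 = 11.7
3 - 9 - 7 - 0: 1.8+0.7+9.1 = 11.6
3 - 2 - 10 - 1 - 0: 0.6+2.2+1.2+6.1 = 10.1
Cheapest is 3 - 2 - 10 - 1 - 0 at 10.1 m.

10.1 m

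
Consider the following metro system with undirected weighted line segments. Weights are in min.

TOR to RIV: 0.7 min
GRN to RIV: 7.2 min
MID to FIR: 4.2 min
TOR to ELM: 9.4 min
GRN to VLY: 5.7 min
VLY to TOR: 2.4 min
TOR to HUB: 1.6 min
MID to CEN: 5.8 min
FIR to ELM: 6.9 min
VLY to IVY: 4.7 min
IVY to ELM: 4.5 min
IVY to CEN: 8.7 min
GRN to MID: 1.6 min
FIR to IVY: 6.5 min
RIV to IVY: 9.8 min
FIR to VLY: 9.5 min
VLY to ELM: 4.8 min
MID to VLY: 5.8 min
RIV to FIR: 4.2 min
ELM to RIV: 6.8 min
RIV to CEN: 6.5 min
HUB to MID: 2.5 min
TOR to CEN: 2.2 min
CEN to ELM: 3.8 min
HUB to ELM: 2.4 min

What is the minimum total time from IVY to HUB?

Shortest distances from IVY:
IVY: 0
ELM: 4.5  (via IVY)
VLY: 4.7  (via IVY)
FIR: 6.5  (via IVY)
HUB: 6.9  (via ELM)
Shortest route: IVY → ELM → HUB = 6.9 min.

6.9 min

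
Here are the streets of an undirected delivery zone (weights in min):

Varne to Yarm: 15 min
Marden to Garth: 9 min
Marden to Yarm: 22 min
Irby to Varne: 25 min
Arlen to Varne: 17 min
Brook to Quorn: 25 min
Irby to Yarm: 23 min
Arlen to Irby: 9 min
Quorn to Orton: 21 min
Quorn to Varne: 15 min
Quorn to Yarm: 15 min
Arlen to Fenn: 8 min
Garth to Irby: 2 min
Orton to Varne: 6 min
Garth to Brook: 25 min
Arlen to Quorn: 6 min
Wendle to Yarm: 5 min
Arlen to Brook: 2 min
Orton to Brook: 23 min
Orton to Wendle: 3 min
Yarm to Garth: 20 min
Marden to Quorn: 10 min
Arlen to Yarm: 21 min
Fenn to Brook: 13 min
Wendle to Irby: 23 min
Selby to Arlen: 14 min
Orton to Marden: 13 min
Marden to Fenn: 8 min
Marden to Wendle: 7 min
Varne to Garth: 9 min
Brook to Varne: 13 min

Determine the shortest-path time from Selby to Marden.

30 min

Settle nodes by increasing distance from Selby:
Selby: 0
Arlen: 14  (via Selby)
Brook: 16  (via Arlen)
Quorn: 20  (via Arlen)
Fenn: 22  (via Arlen)
Irby: 23  (via Arlen)
Garth: 25  (via Irby)
Varne: 29  (via Brook)
Marden: 30  (via Quorn)
Shortest route: Selby–Arlen–Quorn–Marden = 30 min.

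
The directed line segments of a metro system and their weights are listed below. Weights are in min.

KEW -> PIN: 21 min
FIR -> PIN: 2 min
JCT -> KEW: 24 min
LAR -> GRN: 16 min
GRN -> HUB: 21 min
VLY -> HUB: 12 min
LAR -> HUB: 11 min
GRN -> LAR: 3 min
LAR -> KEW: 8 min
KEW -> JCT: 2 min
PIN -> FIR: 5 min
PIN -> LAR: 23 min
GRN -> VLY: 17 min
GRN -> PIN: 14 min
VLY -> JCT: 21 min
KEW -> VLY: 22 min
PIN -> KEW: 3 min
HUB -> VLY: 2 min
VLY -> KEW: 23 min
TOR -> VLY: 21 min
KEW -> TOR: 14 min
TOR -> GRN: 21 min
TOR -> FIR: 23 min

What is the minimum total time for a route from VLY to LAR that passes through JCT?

Best VLY to JCT: VLY–JCT costing 21
Shortest JCT→LAR: JCT–KEW–TOR–GRN–LAR = 62
Total via JCT: 21 + 62 = 83 min.

83 min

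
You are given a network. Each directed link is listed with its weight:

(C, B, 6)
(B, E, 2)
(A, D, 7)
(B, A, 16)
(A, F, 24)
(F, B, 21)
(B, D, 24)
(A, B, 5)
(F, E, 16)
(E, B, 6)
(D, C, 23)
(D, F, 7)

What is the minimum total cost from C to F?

36

Running Dijkstra from C:
C: 0
B: 6  (via C)
E: 8  (via B)
A: 22  (via B)
D: 29  (via A)
F: 36  (via D)
Shortest route: C → B → A → D → F = 36.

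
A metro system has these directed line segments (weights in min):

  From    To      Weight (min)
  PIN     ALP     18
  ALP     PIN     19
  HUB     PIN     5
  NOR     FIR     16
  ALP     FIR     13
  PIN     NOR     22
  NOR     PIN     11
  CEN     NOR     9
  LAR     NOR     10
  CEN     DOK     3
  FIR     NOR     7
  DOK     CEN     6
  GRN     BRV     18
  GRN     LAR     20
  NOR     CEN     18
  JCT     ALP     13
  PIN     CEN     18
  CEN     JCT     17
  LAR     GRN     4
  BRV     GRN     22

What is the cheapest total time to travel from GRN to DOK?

51 min

Enumerating some paths:
GRN–LAR–NOR–CEN–DOK: 20+10+18+3 = 51
GRN–LAR–NOR–PIN–CEN–DOK: 20+10+11+18+3 = 62
The minimum is 51 min via GRN–LAR–NOR–CEN–DOK.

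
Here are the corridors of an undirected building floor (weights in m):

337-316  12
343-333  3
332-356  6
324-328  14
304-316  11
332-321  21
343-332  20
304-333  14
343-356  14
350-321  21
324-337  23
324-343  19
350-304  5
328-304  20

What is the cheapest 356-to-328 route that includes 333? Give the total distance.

51 m

Best 356 to 333: 356–343–333 costing 17
Shortest 333→328: 333–304–328 = 34
Total via 333: 17 + 34 = 51 m.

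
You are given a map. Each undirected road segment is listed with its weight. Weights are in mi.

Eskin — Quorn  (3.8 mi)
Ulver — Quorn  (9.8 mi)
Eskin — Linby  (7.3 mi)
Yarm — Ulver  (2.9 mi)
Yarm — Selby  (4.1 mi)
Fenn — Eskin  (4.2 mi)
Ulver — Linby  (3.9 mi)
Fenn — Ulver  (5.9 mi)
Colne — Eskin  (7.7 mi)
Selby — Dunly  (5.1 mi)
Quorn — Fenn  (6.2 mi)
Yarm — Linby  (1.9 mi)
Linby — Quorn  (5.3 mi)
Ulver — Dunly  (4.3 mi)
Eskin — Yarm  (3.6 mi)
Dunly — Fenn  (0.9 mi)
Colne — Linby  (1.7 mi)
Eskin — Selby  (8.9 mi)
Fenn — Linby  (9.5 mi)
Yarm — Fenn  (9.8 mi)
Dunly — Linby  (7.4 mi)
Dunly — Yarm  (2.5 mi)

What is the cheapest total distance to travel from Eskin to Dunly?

5.1 mi

Shortest distances from Eskin:
Eskin: 0
Yarm: 3.6  (via Eskin)
Quorn: 3.8  (via Eskin)
Fenn: 4.2  (via Eskin)
Dunly: 5.1  (via Fenn)
Shortest route: Eskin → Fenn → Dunly = 5.1 mi.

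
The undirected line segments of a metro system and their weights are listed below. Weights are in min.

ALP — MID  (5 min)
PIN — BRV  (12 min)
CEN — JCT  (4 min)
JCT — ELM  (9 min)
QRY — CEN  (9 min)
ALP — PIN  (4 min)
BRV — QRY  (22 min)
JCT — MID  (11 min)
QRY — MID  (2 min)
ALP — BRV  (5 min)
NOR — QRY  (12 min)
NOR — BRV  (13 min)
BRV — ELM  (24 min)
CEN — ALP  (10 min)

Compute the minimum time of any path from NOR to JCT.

Settle nodes by increasing distance from NOR:
NOR: 0
QRY: 12  (via NOR)
BRV: 13  (via NOR)
MID: 14  (via QRY)
ALP: 18  (via BRV)
CEN: 21  (via QRY)
PIN: 22  (via ALP)
JCT: 25  (via MID)
Shortest route: NOR → QRY → MID → JCT = 25 min.

25 min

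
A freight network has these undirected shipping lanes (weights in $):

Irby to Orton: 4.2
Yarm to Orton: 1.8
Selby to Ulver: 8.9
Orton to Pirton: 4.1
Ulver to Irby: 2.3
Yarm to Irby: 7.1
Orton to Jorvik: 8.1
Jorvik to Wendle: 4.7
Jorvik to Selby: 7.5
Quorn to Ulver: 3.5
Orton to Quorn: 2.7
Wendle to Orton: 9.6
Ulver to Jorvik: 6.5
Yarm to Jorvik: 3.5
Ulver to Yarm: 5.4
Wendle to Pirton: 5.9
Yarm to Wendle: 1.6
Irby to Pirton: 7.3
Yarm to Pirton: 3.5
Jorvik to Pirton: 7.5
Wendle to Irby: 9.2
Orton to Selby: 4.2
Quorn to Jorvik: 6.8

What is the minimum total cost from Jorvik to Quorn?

Compare a few routes:
Jorvik → Yarm → Orton → Quorn: 3.5+1.8+2.7 = 8
Jorvik → Quorn: 6.8 = 6.8
Jorvik → Ulver → Quorn: 6.5+3.5 = 10
The minimum is $6.8 via Jorvik → Quorn.

$6.8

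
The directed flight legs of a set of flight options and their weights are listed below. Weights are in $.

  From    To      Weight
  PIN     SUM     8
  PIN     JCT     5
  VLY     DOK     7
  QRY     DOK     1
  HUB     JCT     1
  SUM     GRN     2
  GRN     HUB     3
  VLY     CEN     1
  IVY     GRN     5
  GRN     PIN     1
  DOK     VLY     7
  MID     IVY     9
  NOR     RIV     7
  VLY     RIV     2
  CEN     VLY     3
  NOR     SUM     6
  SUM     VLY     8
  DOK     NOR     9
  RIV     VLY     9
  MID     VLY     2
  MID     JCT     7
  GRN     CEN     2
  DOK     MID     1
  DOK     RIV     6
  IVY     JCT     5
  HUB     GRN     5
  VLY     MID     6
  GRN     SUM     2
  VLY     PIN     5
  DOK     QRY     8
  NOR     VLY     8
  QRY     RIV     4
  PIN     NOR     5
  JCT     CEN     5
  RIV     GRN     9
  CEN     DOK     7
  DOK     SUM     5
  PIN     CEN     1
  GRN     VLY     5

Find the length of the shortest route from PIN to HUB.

Enumerating some paths:
PIN → CEN → DOK → SUM → GRN → HUB: 1+7+5+2+3 = 18
PIN → NOR → SUM → GRN → HUB: 5+6+2+3 = 16
PIN → SUM → GRN → HUB: 8+2+3 = 13
Cheapest is PIN → SUM → GRN → HUB at $13.

$13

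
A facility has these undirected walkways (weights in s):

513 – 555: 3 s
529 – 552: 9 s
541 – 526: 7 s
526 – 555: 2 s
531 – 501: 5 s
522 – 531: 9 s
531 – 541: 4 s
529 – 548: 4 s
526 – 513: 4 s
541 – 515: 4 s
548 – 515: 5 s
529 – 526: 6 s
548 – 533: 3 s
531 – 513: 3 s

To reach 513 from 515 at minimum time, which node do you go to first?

541

Enumerating some paths:
515 → 541 → 526 → 513: 4+7+4 = 15
515 → 541 → 526 → 555 → 513: 4+7+2+3 = 16
515 → 548 → 529 → 526 → 513: 5+4+6+4 = 19
515 → 541 → 531 → 513: 4+4+3 = 11
The minimum is 11 s via 515 → 541 → 531 → 513.
So from 515 the first move is to 541.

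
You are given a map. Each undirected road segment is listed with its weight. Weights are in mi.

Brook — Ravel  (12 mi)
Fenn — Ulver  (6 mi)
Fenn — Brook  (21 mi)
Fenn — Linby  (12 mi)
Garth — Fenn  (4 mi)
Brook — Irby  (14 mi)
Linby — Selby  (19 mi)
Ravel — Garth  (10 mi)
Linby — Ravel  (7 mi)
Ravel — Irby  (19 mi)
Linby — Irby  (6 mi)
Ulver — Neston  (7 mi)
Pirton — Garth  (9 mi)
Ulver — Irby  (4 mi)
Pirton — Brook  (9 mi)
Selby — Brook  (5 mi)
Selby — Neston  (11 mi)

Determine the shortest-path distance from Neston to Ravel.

Candidate routes:
Neston → Ulver → Irby → Linby → Ravel: 7+4+6+7 = 24
Neston → Ulver → Fenn → Garth → Ravel: 7+6+4+10 = 27
Neston → Selby → Brook → Ravel: 11+5+12 = 28
Neston → Ulver → Irby → Ravel: 7+4+19 = 30
The minimum is 24 mi via Neston → Ulver → Irby → Linby → Ravel.

24 mi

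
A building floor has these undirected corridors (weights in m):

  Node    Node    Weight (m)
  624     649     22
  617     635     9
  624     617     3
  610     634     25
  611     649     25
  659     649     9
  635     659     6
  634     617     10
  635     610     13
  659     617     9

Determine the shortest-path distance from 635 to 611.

Candidate routes:
635–617–659–649–611: 9+9+9+25 = 52
635–659–649–611: 6+9+25 = 40
635–617–624–649–611: 9+3+22+25 = 59
The minimum is 40 m via 635–659–649–611.

40 m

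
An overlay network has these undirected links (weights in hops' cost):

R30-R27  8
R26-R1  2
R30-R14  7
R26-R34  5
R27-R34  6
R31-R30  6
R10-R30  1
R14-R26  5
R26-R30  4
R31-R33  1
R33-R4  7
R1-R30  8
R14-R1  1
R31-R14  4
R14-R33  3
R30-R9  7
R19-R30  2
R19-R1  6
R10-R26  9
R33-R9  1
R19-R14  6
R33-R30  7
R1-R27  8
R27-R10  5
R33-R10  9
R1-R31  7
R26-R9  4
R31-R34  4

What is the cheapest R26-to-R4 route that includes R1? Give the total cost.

13 hops' cost

Best R26 to R1: R26 → R1 costing 2
Shortest R1→R4: R1 → R14 → R33 → R4 = 11
Total via R1: 2 + 11 = 13 hops' cost.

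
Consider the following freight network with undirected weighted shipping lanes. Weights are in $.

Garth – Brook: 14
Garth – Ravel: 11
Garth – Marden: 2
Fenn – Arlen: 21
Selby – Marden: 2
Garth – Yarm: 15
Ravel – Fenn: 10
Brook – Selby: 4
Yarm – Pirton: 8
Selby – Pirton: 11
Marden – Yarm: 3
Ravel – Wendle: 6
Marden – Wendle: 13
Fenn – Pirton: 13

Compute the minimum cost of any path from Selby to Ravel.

Compare a few routes:
Selby–Marden–Wendle–Ravel: 2+13+6 = 21
Selby–Marden–Garth–Ravel: 2+2+11 = 15
Selby–Marden–Yarm–Garth–Ravel: 2+3+15+11 = 31
Selby–Brook–Garth–Ravel: 4+14+11 = 29
The minimum is $15 via Selby–Marden–Garth–Ravel.

$15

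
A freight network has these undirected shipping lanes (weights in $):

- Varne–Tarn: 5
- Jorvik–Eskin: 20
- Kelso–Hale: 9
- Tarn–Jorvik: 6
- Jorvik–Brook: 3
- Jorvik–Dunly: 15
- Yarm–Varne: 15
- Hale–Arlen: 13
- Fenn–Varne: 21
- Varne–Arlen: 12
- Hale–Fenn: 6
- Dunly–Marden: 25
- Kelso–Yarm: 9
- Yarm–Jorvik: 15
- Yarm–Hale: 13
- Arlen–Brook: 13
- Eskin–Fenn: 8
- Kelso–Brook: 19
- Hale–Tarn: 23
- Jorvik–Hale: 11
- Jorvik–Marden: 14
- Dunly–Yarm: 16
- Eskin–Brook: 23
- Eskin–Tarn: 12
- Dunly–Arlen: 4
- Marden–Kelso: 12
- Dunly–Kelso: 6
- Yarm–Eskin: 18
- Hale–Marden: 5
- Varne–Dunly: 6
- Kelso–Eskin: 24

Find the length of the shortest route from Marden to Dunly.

Running Dijkstra from Marden:
Marden: 0
Hale: 5  (via Marden)
Fenn: 11  (via Hale)
Kelso: 12  (via Marden)
Jorvik: 14  (via Marden)
Brook: 17  (via Jorvik)
Arlen: 18  (via Hale)
Yarm: 18  (via Hale)
Dunly: 18  (via Kelso)
Shortest route: Marden → Kelso → Dunly = $18.

$18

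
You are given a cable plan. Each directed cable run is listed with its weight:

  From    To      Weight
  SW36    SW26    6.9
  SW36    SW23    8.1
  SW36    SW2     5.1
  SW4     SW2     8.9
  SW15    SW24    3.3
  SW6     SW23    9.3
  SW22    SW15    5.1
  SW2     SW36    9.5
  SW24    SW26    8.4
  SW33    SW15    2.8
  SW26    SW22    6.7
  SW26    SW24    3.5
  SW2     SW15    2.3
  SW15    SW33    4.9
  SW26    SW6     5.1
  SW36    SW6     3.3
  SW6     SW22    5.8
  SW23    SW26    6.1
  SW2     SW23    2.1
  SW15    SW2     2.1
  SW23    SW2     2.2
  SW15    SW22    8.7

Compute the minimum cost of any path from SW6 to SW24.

Enumerating some paths:
SW6–SW23–SW2–SW15–SW24: 9.3+2.2+2.3+3.3 = 17.1
SW6–SW22–SW15–SW24: 5.8+5.1+3.3 = 14.2
Cheapest is SW6–SW22–SW15–SW24 at 14.2.

14.2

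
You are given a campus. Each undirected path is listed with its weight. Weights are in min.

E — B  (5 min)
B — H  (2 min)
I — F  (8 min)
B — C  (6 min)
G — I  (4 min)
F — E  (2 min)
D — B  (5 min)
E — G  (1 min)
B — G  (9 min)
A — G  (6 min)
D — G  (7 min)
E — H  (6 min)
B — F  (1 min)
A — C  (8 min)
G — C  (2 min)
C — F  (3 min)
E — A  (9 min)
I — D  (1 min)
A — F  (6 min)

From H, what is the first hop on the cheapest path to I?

Enumerating some paths:
H - E - G - I: 6+1+4 = 11
H - B - F - I: 2+1+8 = 11
H - B - D - I: 2+5+1 = 8
H - B - F - E - G - I: 2+1+2+1+4 = 10
The minimum is 8 min via H - B - D - I.
So from H the first move is to B.

B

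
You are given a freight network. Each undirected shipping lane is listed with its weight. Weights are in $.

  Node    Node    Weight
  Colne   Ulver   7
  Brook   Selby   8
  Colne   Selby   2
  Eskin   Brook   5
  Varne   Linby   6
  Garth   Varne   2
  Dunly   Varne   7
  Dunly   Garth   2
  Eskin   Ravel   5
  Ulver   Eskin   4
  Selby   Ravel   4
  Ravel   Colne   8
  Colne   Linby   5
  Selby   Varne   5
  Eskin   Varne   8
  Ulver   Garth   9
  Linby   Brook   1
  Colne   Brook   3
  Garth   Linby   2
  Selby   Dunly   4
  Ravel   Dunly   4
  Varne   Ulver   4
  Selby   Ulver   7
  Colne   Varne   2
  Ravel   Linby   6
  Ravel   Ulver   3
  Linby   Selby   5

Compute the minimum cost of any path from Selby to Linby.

$5

Running Dijkstra from Selby:
Selby: 0
Colne: 2  (via Selby)
Varne: 4  (via Colne)
Dunly: 4  (via Selby)
Ravel: 4  (via Selby)
Brook: 5  (via Colne)
Linby: 5  (via Selby)
Shortest route: Selby–Linby = $5.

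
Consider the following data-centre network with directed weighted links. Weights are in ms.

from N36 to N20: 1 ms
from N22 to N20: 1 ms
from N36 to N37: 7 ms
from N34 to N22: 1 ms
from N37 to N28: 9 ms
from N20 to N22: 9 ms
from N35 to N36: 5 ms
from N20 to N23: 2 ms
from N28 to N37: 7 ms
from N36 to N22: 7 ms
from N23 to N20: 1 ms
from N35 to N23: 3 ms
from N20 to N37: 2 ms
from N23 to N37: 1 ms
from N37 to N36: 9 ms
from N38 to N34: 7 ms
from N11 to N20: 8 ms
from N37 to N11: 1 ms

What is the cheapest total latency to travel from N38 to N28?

20 ms

Candidate routes:
N38 → N34 → N22 → N20 → N37 → N28: 7+1+1+2+9 = 20
N38 → N34 → N22 → N20 → N23 → N37 → N28: 7+1+1+2+1+9 = 21
Cheapest is N38 → N34 → N22 → N20 → N37 → N28 at 20 ms.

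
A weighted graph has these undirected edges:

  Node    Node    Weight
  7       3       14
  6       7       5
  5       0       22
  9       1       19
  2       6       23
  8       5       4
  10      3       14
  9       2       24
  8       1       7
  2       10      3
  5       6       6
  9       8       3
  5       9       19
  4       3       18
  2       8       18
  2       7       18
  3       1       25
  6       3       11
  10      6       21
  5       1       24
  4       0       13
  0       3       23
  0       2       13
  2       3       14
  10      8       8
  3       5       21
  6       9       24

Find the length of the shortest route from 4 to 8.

37

Settle nodes by increasing distance from 4:
4: 0
0: 13  (via 4)
3: 18  (via 4)
2: 26  (via 0)
6: 29  (via 3)
10: 29  (via 2)
7: 32  (via 3)
5: 35  (via 0)
8: 37  (via 10)
Shortest route: 4–0–2–10–8 = 37.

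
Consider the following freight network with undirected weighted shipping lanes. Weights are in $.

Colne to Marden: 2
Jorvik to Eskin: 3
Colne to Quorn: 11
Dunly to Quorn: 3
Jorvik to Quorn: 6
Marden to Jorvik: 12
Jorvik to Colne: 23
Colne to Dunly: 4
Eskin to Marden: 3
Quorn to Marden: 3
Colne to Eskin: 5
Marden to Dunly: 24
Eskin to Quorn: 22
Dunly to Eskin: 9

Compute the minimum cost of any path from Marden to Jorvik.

Shortest distances from Marden:
Marden: 0
Colne: 2  (via Marden)
Quorn: 3  (via Marden)
Eskin: 3  (via Marden)
Jorvik: 6  (via Eskin)
Shortest route: Marden → Eskin → Jorvik = $6.

$6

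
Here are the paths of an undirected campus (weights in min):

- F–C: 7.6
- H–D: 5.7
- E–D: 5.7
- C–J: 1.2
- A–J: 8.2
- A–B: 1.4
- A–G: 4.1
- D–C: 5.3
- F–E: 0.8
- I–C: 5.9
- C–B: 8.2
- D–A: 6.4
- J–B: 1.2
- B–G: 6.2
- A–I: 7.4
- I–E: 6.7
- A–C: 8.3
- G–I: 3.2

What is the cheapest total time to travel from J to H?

12.2 min

Settle nodes by increasing distance from J:
J: 0
B: 1.2  (via J)
C: 1.2  (via J)
A: 2.6  (via B)
D: 6.5  (via C)
G: 6.7  (via A)
I: 7.1  (via C)
F: 8.8  (via C)
E: 9.6  (via F)
H: 12.2  (via D)
Shortest route: J → C → D → H = 12.2 min.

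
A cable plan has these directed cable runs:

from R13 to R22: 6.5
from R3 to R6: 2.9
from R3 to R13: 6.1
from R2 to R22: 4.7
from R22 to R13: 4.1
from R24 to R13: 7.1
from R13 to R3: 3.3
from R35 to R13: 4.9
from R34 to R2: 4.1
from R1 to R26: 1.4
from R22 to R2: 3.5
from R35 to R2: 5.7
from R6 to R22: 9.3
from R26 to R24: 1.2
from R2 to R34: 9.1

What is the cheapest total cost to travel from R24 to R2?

17.1

Shortest distances from R24:
R24: 0
R13: 7.1  (via R24)
R3: 10.4  (via R13)
R6: 13.3  (via R3)
R22: 13.6  (via R13)
R2: 17.1  (via R22)
Shortest route: R24–R13–R22–R2 = 17.1.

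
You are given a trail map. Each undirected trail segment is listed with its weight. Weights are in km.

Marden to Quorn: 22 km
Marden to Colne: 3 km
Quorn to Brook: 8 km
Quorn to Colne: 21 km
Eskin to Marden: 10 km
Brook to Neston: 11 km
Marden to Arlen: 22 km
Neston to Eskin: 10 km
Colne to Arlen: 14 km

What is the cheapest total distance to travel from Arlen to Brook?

43 km

Compare a few routes:
Arlen - Colne - Marden - Quorn - Brook: 14+3+22+8 = 47
Arlen - Colne - Quorn - Brook: 14+21+8 = 43
Arlen - Colne - Marden - Eskin - Neston - Brook: 14+3+10+10+11 = 48
Cheapest is Arlen - Colne - Quorn - Brook at 43 km.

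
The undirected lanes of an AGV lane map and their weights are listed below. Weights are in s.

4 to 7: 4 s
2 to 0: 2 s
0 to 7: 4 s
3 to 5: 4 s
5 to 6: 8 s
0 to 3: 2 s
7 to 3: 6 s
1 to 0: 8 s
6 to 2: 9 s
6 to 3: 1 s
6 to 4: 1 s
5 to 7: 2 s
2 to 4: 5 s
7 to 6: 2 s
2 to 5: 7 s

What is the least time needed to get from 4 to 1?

12 s

Shortest distances from 4:
4: 0
6: 1  (via 4)
3: 2  (via 6)
7: 3  (via 6)
0: 4  (via 3)
2: 5  (via 4)
5: 5  (via 7)
1: 12  (via 0)
Shortest route: 4 → 6 → 3 → 0 → 1 = 12 s.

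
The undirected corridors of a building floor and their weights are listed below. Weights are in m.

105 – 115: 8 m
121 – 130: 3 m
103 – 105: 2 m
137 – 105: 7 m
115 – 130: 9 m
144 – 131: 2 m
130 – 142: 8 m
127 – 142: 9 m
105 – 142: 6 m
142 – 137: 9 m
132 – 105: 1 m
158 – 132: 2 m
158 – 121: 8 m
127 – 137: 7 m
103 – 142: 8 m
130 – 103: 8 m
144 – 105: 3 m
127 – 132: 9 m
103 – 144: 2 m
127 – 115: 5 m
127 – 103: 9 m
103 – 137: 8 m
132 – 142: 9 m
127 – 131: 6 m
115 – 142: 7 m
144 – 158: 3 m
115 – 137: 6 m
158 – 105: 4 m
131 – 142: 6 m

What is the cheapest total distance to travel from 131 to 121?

13 m

Running Dijkstra from 131:
131: 0
144: 2  (via 131)
103: 4  (via 144)
105: 5  (via 144)
158: 5  (via 144)
132: 6  (via 105)
142: 6  (via 131)
127: 6  (via 131)
115: 11  (via 127)
137: 12  (via 103)
130: 12  (via 103)
121: 13  (via 158)
Shortest route: 131–144–158–121 = 13 m.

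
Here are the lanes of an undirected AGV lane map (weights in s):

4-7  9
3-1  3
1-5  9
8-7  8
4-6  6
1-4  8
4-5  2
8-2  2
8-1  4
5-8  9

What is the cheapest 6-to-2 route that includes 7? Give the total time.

25 s

Best 6 to 7: 6 → 4 → 7 costing 15
Shortest 7→2: 7 → 8 → 2 = 10
Total via 7: 15 + 10 = 25 s.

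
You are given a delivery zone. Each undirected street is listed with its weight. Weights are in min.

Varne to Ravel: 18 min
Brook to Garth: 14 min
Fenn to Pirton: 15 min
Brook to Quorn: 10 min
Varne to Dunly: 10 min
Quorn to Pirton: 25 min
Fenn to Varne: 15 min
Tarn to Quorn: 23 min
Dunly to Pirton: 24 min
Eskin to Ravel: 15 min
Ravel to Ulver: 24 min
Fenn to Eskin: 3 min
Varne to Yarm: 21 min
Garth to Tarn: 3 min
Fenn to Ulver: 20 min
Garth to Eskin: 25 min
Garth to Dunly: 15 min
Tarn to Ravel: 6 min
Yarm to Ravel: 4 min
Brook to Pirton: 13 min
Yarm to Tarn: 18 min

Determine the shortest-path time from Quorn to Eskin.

41 min

Compare a few routes:
Quorn - Brook - Garth - Tarn - Ravel - Eskin: 10+14+3+6+15 = 48
Quorn - Tarn - Ravel - Eskin: 23+6+15 = 44
Quorn - Pirton - Fenn - Eskin: 25+15+3 = 43
Quorn - Brook - Pirton - Fenn - Eskin: 10+13+15+3 = 41
Cheapest is Quorn - Brook - Pirton - Fenn - Eskin at 41 min.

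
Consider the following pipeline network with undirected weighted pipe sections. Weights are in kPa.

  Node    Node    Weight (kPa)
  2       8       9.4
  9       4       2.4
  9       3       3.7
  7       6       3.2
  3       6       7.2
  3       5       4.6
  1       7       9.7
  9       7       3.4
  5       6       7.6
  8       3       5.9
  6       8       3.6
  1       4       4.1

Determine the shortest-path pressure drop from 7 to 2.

Enumerating some paths:
7–6–8–2: 3.2+3.6+9.4 = 16.2
7–9–3–8–2: 3.4+3.7+5.9+9.4 = 22.4
Cheapest is 7–6–8–2 at 16.2 kPa.

16.2 kPa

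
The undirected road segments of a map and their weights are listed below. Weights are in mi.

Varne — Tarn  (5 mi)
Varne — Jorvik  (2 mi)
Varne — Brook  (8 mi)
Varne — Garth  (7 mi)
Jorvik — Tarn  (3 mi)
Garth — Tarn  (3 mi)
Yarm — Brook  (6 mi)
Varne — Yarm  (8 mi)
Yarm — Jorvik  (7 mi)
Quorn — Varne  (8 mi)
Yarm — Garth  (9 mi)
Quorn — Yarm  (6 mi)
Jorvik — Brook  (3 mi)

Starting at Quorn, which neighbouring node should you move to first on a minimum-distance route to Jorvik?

Candidate routes:
Quorn–Varne–Jorvik: 8+2 = 10
Quorn–Yarm–Jorvik: 6+7 = 13
Quorn–Varne–Tarn–Jorvik: 8+5+3 = 16
Quorn–Yarm–Brook–Jorvik: 6+6+3 = 15
Cheapest is Quorn–Varne–Jorvik at 10 mi.
So from Quorn the first move is to Varne.

Varne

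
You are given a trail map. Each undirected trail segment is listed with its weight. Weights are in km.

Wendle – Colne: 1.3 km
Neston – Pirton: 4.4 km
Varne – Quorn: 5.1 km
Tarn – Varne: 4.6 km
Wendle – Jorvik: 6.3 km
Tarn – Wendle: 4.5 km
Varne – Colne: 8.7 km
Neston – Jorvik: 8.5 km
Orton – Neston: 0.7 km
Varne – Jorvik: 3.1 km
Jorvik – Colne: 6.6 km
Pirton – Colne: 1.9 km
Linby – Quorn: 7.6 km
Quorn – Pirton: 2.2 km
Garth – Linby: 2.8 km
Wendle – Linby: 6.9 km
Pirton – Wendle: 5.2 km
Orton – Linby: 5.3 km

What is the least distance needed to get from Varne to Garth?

Running Dijkstra from Varne:
Varne: 0
Jorvik: 3.1  (via Varne)
Tarn: 4.6  (via Varne)
Quorn: 5.1  (via Varne)
Pirton: 7.3  (via Quorn)
Colne: 8.7  (via Varne)
Wendle: 9.1  (via Tarn)
Neston: 11.6  (via Jorvik)
Orton: 12.3  (via Neston)
Linby: 12.7  (via Quorn)
Garth: 15.5  (via Linby)
Shortest route: Varne → Quorn → Linby → Garth = 15.5 km.

15.5 km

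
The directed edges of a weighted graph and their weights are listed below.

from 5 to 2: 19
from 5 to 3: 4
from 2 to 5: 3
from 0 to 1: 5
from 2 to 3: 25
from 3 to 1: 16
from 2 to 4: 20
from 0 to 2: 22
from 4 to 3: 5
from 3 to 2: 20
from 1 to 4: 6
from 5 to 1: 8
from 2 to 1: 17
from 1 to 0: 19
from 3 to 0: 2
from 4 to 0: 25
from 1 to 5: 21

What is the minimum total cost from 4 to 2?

Running Dijkstra from 4:
4: 0
3: 5  (via 4)
0: 7  (via 3)
1: 12  (via 0)
2: 25  (via 3)
Shortest route: 4–3–2 = 25.

25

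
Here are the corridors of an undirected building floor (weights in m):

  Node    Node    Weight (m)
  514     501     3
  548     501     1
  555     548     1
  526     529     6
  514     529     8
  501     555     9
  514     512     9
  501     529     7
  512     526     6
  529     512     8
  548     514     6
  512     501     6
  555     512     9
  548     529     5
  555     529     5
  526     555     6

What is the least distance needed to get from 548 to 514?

Settle nodes by increasing distance from 548:
548: 0
501: 1  (via 548)
555: 1  (via 548)
514: 4  (via 501)
Shortest route: 548–501–514 = 4 m.

4 m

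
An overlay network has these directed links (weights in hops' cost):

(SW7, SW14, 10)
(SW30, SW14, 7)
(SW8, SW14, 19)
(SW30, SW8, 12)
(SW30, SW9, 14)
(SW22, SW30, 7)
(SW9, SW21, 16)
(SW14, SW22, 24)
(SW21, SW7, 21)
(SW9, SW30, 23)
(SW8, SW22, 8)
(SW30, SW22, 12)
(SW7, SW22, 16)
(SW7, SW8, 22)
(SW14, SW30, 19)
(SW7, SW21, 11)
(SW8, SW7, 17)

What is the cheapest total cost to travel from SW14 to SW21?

49 hops' cost

Candidate routes:
SW14 → SW30 → SW8 → SW7 → SW21: 19+12+17+11 = 59
SW14 → SW30 → SW9 → SW21: 19+14+16 = 49
The minimum is 49 hops' cost via SW14 → SW30 → SW9 → SW21.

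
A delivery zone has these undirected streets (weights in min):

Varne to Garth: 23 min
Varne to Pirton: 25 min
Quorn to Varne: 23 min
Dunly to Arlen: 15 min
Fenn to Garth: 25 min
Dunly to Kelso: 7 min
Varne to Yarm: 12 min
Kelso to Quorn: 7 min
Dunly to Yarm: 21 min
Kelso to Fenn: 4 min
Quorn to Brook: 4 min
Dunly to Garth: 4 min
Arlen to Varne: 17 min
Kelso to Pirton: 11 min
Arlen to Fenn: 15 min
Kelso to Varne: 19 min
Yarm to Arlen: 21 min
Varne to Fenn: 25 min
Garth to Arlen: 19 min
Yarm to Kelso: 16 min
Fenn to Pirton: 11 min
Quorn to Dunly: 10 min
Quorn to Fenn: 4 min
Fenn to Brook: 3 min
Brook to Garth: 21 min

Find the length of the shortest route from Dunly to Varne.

26 min

Compare a few routes:
Dunly → Arlen → Varne: 15+17 = 32
Dunly → Garth → Varne: 4+23 = 27
Dunly → Kelso → Varne: 7+19 = 26
The minimum is 26 min via Dunly → Kelso → Varne.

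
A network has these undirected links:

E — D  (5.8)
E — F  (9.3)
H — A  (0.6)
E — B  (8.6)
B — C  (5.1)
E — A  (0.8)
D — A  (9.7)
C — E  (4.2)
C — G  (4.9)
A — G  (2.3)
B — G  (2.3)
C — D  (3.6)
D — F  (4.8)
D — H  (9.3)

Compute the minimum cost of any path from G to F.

12.4

Enumerating some paths:
G → A → E → D → F: 2.3+0.8+5.8+4.8 = 13.7
G → C → D → F: 4.9+3.6+4.8 = 13.3
G → A → E → F: 2.3+0.8+9.3 = 12.4
The minimum is 12.4 via G → A → E → F.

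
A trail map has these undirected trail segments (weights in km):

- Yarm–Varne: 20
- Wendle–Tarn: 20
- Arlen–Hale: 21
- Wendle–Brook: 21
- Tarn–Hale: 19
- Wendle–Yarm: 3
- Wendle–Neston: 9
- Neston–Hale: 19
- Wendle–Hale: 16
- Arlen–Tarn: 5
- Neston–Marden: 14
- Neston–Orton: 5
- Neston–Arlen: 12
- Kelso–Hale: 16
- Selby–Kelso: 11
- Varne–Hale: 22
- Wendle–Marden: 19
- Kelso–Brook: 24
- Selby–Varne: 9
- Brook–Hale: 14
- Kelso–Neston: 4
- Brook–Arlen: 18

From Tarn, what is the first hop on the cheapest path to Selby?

Candidate routes:
Tarn–Arlen–Neston–Kelso–Selby: 5+12+4+11 = 32
Tarn–Wendle–Neston–Kelso–Selby: 20+9+4+11 = 44
Cheapest is Tarn–Arlen–Neston–Kelso–Selby at 32 km.
So from Tarn the first move is to Arlen.

Arlen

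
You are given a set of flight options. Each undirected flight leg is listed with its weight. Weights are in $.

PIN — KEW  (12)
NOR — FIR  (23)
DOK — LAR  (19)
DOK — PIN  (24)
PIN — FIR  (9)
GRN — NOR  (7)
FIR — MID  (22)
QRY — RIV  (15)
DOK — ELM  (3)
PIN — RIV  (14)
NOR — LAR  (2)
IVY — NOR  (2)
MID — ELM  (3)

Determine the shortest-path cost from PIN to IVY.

$34

Compare a few routes:
PIN → DOK → LAR → NOR → IVY: 24+19+2+2 = 47
PIN → FIR → NOR → IVY: 9+23+2 = 34
The minimum is $34 via PIN → FIR → NOR → IVY.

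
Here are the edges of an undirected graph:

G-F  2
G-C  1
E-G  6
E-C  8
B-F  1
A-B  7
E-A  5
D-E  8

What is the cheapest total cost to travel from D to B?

Settle nodes by increasing distance from D:
D: 0
E: 8  (via D)
A: 13  (via E)
G: 14  (via E)
C: 15  (via G)
F: 16  (via G)
B: 17  (via F)
Shortest route: D → E → G → F → B = 17.

17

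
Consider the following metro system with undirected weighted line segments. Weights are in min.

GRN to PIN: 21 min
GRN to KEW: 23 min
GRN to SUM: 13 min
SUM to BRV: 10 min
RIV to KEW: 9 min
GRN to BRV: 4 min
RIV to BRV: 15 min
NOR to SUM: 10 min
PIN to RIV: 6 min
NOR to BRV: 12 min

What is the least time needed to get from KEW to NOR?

Compare a few routes:
KEW - GRN - BRV - NOR: 23+4+12 = 39
KEW - RIV - BRV - NOR: 9+15+12 = 36
KEW - RIV - BRV - SUM - NOR: 9+15+10+10 = 44
The minimum is 36 min via KEW - RIV - BRV - NOR.

36 min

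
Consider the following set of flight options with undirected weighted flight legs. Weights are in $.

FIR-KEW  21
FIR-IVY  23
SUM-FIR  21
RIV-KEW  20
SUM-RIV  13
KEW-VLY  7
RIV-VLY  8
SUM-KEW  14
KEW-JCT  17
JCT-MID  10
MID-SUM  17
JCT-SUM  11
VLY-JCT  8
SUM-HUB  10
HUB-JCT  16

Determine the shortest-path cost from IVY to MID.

$61

Enumerating some paths:
IVY–FIR–SUM–JCT–MID: 23+21+11+10 = 65
IVY–FIR–SUM–MID: 23+21+17 = 61
Cheapest is IVY–FIR–SUM–MID at $61.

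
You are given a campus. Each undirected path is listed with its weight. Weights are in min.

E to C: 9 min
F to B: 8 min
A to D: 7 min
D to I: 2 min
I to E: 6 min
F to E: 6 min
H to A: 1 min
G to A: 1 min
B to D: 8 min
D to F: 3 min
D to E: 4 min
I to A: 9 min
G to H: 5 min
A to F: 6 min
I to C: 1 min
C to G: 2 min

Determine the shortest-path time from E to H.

11 min

Running Dijkstra from E:
E: 0
D: 4  (via E)
F: 6  (via E)
I: 6  (via E)
C: 7  (via I)
G: 9  (via C)
A: 10  (via G)
H: 11  (via A)
Shortest route: E–I–C–G–A–H = 11 min.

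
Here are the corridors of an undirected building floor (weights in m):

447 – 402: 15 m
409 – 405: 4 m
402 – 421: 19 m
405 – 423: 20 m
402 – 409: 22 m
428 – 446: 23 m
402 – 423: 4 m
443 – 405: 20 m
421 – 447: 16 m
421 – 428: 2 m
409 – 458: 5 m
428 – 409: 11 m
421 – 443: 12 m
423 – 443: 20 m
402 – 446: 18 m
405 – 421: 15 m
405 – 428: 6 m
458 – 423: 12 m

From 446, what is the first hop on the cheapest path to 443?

Compare a few routes:
446–428–421–443: 23+2+12 = 37
446–402–421–443: 18+19+12 = 49
446–402–423–443: 18+4+20 = 42
446–428–405–443: 23+6+20 = 49
Cheapest is 446–428–421–443 at 37 m.
So from 446 the first move is to 428.

428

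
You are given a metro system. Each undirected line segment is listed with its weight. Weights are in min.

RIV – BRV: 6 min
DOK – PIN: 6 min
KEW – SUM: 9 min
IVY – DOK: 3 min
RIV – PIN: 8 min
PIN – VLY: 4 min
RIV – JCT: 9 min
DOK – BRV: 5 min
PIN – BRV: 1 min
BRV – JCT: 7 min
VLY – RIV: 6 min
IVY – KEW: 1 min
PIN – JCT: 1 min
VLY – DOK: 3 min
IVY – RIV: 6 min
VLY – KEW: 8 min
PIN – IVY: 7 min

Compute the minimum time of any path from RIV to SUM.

16 min

Candidate routes:
RIV - BRV - DOK - IVY - KEW - SUM: 6+5+3+1+9 = 24
RIV - VLY - DOK - IVY - KEW - SUM: 6+3+3+1+9 = 22
RIV - VLY - KEW - SUM: 6+8+9 = 23
RIV - IVY - KEW - SUM: 6+1+9 = 16
The minimum is 16 min via RIV - IVY - KEW - SUM.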